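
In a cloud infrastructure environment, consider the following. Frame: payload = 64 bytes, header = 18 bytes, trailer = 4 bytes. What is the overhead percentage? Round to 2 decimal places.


Given: payload = 64 B, header = 18 B, trailer = 4 B
Overhead bytes = header + trailer = 18 + 4 = 22
Total frame = payload + overhead = 64 + 22 = 86
Overhead % = 22 / 86 * 100 = 25.5814% -> 25.58% (2 dp)

25.58


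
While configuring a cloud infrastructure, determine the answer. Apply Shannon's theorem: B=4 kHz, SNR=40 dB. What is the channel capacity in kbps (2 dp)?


Given: B = 4 kHz, SNR = 40 dB
SNR linear = 10^(40/10) = 10000
1 + SNR = 10001
log2(10001) = 13.2878566418
C = 4 * 1000 * 13.2878566418 = 53151.4266 bps
C = 53.151427 kbps -> 53.15 kbps (2 dp)

53.15


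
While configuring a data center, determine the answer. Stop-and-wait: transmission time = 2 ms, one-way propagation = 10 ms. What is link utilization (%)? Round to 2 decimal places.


Given: Ttrans = 2 ms, Tprop = 10 ms
RTT = 2 * Tprop = 2 * 10 = 20 ms
U = Ttrans / (Ttrans + RTT)
U = 2 / (2 + 20)
U = 2 / 22 = 0.090909
U% = 9.09%

9.09


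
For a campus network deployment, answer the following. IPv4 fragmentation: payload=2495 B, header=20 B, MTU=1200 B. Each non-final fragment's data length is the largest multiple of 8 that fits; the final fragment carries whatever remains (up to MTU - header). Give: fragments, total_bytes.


Max data per non-final fragment = floor((MTU - header)/8)*8 = floor((1200 - 20)/8)*8 = floor(1180/8)*8 = 1176 B
Final fragment needs no 8-byte alignment: it can carry up to MTU - header = 1180 B
Non-final fragments needed = ceil((payload - 1180) / 1176) = ceil(1315/1176) = ceil(1.1182) = 2
Number of fragments = 2 + 1 = 3
Fragment sizes (data): 2 * 1176 B + 143 B (last, 143 <= 1180 OK)
Total bytes sent = payload + n_frags * header = 2495 + 3*20 = 2495 + 60 = 2555 B

3, 2555


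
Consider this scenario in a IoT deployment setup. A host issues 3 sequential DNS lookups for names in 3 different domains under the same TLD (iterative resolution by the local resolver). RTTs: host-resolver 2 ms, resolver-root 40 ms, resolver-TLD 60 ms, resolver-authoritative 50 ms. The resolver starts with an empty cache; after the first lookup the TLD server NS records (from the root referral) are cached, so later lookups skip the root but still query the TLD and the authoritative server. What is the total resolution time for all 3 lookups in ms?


Lookup 1 (cold cache): local + root + TLD + auth = 2 + 40 + 60 + 50 = 152 ms
Lookups 2..3 (TLD NS cached -> skip root; new domain -> still ask TLD and auth): local + TLD + auth = 2 + 60 + 50 = 112 ms each
Remaining 2 lookups: 2 * 112 = 224 ms
Total = 152 + 224 = 376 ms

376


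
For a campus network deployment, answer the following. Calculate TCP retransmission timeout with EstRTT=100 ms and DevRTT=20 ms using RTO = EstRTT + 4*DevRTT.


Given: EstRTT = 100 ms, DevRTT = 20 ms
Timeout = EstRTT + 4 * DevRTT
4 * DevRTT = 4 * 20 = 80
Timeout = 100 + 80 = 180 ms

180


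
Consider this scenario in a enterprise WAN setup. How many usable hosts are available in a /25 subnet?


Given: subnet mask /25
Host bits = 32 - 25 = 7
Total addresses = 2^7 = 128
Usable hosts = 128 - 2 (network + broadcast) = 126

126


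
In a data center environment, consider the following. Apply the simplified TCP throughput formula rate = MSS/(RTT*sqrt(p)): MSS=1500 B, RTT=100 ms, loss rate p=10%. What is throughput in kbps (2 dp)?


Given: MSS = 1500 bytes, RTT = 100 ms, loss = 10%
RTT in seconds = 100 / 1000 = 0.1
Loss rate = 10% = 0.1
sqrt(loss) = sqrt(0.1) = 0.316227766017
Throughput (bytes/s) = 1500 / (0.1 * 0.316227766017) = 47434.1649
Throughput (kbps) = 47434.1649 * 8 / 1000 = 379.473319 -> 379.47 kbps (2 dp)

379.47


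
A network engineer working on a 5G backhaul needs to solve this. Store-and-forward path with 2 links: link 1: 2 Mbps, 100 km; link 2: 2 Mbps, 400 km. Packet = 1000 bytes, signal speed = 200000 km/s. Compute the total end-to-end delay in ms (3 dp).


Packet = 1000 bytes = 8000 bits. Store-and-forward: sum (t_trans + t_prop) per link.
Link 1: t_trans = 8000/(2*10^6) s = 4.0000 ms; t_prop = 100/200000 s = 0.5000 ms; subtotal = 4.5000 ms
Link 2: t_trans = 8000/(2*10^6) s = 4.0000 ms; t_prop = 400/200000 s = 2.0000 ms; subtotal = 6.0000 ms
End-to-end = 4.5000 + 6.0000 = 10.5000 ms -> 10.500 ms (3 dp)

10.500


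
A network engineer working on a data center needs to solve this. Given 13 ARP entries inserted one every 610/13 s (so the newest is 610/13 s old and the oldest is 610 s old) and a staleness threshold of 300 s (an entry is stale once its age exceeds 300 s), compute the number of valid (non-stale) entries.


Ages are k * 610/13 s for k = 1..13 (spacing = 46.9231 s).
Entry k is valid iff k * 610/13 <= 300 iff k <= 13 * 300 / 610 = 6.3934
n_valid = floor(6.3934) = 6
(n_stale = 13 - 6 = 7)

6


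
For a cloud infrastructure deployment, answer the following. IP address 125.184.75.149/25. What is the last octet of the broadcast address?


Given: IP = 125.184.75.149, prefix = /25
Host bits = 32 - 25 = 7
Network last octet = 149 AND mask = 128
Host part size = 2^7 - 1 = 127
Broadcast last octet = 128 OR 127 = 255

255


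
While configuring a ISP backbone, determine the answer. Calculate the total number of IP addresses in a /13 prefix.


Given: CIDR prefix /13
Host bits = 32 - 13 = 19
Total addresses = 2^19 = 524288

524288


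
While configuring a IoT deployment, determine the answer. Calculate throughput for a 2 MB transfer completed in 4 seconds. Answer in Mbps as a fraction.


Given: file = 2 MB, time = 4 s
File in Mb = 2 * 8 = 16 Mb
Throughput = 16 / 4 Mbps
Throughput = 4 Mbps

4


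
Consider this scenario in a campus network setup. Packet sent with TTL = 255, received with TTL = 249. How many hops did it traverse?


Given: initial TTL = 255, received TTL = 249
Hops = initial TTL - received TTL
Hops = 255 - 249 = 6

6


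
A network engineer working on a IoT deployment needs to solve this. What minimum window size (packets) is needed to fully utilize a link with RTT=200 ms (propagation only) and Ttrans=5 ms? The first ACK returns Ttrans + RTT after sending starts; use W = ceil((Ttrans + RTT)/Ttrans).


Given: Ttrans = 5 ms, RTT = 200 ms (= 2 * Tprop, Tprop = 100 ms)
Time until first ACK returns = Ttrans + RTT = 5 + 200 = 205 ms
Need W * Ttrans >= Ttrans + RTT  ->  W >= (Ttrans + RTT) / Ttrans
(Ttrans + RTT) / Ttrans = 205 / 5 = 41
W_min = ceil(41) = 41

41


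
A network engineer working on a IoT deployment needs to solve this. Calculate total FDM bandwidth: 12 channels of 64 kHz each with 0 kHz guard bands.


Given: 12 channels, 64 kHz each, guard = 0 kHz
Channel bandwidth = 12 * 64 = 768 kHz
Guard bands = 11 gaps * 0 kHz = 0 kHz
Total = 768 + 0 = 768 kHz

768


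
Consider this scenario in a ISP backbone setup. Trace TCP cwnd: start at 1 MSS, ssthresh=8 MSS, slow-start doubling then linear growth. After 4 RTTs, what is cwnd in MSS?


RTT 0: cwnd = 1 MSS (initial)
RTT 1: cwnd = 2 MSS (slow start, doubled)
RTT 2: cwnd = 4 MSS (slow start, doubled)
RTT 3: cwnd = 8 MSS (slow start, doubled)
RTT 4: cwnd = 9 MSS (congestion avoidance, +1)

9


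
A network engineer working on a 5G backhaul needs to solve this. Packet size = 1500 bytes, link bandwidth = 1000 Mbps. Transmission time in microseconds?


Given: packet = 1500 bytes, bandwidth = 1000 Mbps
Packet in bits = 1500 * 8 = 12000 bits
Bandwidth = 1000 * 10^6 = 1000000000 bps
Time = 12000 / 1000000000 seconds
Time in us = 12000 * 10^6 / 1000000000 = 12

12


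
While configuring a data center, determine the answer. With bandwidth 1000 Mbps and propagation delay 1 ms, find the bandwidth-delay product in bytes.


Given: bandwidth = 1000 Mbps, delay = 1 ms
BDP in bits = 1000 * 10^6 * 1 / 1000
BDP in bits = 1000000
BDP in bytes = 1000000 / 8 = 125000

125000


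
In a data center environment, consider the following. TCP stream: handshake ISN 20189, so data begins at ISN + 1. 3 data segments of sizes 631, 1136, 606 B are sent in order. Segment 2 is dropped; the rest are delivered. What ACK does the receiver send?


SYN uses sequence number 20189; first data byte = ISN + 1 = 20190.
Segment 1: SEQ = 20190, len = 631 B, covers [20190, 20820]
Segment 2: SEQ = 20821, len = 1136 B, covers [20821, 21956] [LOST]
Segment 3: SEQ = 21957, len = 606 B, covers [21957, 22562]
In-order data received: bytes [20190, 20820] (segments 1..1).
Segment 2 missing -> gap begins at byte 20821; later segments buffered out of order.
Cumulative ACK = next expected in-order byte = 20190 + 631 = 20821

20821


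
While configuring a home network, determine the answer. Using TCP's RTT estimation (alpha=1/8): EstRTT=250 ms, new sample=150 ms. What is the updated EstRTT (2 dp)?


Given: EstRTT = 250 ms, SampleRTT = 150 ms, alpha = 1/8
New EstRTT = (1 - alpha) * EstRTT + alpha * SampleRTT
(7/8) * 250 = 218.75
(1/8) * 150 = 18.75
New EstRTT = 218.75 + 18.75 = 237.5 ms -> 237.50 ms (2 dp)

237.50


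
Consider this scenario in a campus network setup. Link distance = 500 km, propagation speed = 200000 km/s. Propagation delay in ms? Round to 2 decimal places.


Given: distance = 500 km, speed = 200000 km/s
Delay = distance / speed = 500 / 200000 seconds
Delay in ms = 500 * 1000 / 200000
Delay = 2.5000 ms
Rounded to 2 dp = 2.50 ms

2.50


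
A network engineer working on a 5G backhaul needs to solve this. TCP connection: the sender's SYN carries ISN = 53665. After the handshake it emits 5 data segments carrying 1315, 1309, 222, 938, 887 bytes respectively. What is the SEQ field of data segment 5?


The SYN occupies sequence number ISN = 53665, so the first data byte is ISN + 1 = 53666.
SEQ of data segment i = (ISN + 1) + sum of payload sizes of segments 1..i-1.
Segment 1: SEQ = 53666, payload = 1315 bytes
Segment 2: SEQ = 54981, payload = 1309 bytes
Segment 3: SEQ = 56290, payload = 222 bytes
Segment 4: SEQ = 56512, payload = 938 bytes
Segment 5: SEQ = 57450, payload = 887 bytes
SEQ of segment 5 = 53666 + 1315 + 1309 + 222 + 938 = 57450

57450


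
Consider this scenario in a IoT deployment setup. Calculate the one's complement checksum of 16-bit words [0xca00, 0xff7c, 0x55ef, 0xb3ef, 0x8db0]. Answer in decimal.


Given words: [0xca00, 0xff7c, 0x55ef, 0xb3ef, 0x8db0]
Step 1: Sum all words
Raw sum = 51712 + 65404 + 21999 + 46063 + 36272 = 221450
Step 2: Fold carry: (24842 + 3) = 24845
One's complement = ~24845 & 0xFFFF = 40690

40690


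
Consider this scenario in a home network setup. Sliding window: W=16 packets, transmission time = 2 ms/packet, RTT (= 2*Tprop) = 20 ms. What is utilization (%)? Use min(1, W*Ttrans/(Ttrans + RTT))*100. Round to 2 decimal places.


Given: W = 16, Ttrans = 2 ms, RTT = 20 ms (= 2 * Tprop, Tprop = 10 ms)
Cycle time = Ttrans + RTT = 2 + 20 = 22 ms (first packet sent until its ACK returns)
W * Ttrans = 16 * 2 = 32 ms of sending per cycle
W * Ttrans / (Ttrans + RTT) = 32 / 22 = 1.454545
U = min(1, 1.454545) = 1.000000
U% = 100.00%

100.00


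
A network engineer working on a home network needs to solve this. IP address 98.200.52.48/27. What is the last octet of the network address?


Given: IP = 98.200.52.48, prefix = /27
Subnet mask = 255.255.255.224
Last octet of IP: 48
Last octet of mask: 224
Network last octet = 48 AND 224 = 32

32


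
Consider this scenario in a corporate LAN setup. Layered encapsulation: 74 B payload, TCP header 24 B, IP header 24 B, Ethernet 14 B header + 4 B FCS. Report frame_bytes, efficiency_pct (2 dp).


TCP segment = 74 + 24 = 98 B
IP packet = 98 + 24 = 122 B
Ethernet frame = 122 + 14 + 4 = 140 B
Efficiency = app / frame = 74 / 140 = 0.528571 = 52.8571% -> 52.86% (2 dp)

140, 52.86


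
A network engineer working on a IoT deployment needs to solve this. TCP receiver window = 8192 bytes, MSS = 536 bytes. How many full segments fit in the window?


Given: RWND = 8192 bytes, MSS = 536 bytes
Full segments = floor(RWND / MSS)
Full segments = floor(8192 / 536)
Full segments = floor(15.2836) = 15

15


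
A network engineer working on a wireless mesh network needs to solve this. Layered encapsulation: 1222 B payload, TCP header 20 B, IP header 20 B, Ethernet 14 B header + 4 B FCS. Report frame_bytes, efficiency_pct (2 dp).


TCP segment = 1222 + 20 = 1242 B
IP packet = 1242 + 20 = 1262 B
Ethernet frame = 1262 + 14 + 4 = 1280 B
Efficiency = app / frame = 1222 / 1280 = 0.954688 = 95.4688% -> 95.47% (2 dp)

1280, 95.47


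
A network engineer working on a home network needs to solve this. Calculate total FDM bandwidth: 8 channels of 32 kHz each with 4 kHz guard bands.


Given: 8 channels, 32 kHz each, guard = 4 kHz
Channel bandwidth = 8 * 32 = 256 kHz
Guard bands = 7 gaps * 4 kHz = 28 kHz
Total = 256 + 28 = 284 kHz

284


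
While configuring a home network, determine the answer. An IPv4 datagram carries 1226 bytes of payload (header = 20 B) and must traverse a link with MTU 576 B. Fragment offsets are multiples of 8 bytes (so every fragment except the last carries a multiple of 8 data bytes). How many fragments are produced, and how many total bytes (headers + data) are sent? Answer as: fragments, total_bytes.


Max data per non-final fragment = floor((MTU - header)/8)*8 = floor((576 - 20)/8)*8 = floor(556/8)*8 = 552 B
Final fragment needs no 8-byte alignment: it can carry up to MTU - header = 556 B
Non-final fragments needed = ceil((payload - 556) / 552) = ceil(670/552) = ceil(1.2138) = 2
Number of fragments = 2 + 1 = 3
Fragment sizes (data): 2 * 552 B + 122 B (last, 122 <= 556 OK)
Total bytes sent = payload + n_frags * header = 1226 + 3*20 = 1226 + 60 = 1286 B

3, 1286


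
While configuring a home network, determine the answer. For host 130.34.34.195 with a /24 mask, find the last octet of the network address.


Given: IP = 130.34.34.195, prefix = /24
Subnet mask = 255.255.255.0
Last octet of IP: 195
Last octet of mask: 0
Network last octet = 195 AND 0 = 0

0


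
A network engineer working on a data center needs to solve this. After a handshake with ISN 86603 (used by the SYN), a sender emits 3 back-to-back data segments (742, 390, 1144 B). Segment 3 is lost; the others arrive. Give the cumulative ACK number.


SYN uses sequence number 86603; first data byte = ISN + 1 = 86604.
Segment 1: SEQ = 86604, len = 742 B, covers [86604, 87345]
Segment 2: SEQ = 87346, len = 390 B, covers [87346, 87735]
Segment 3: SEQ = 87736, len = 1144 B, covers [87736, 88879] [LOST]
In-order data received: bytes [86604, 87735] (segments 1..2).
Segment 3 missing -> gap begins at byte 87736.
Cumulative ACK = next expected in-order byte = 86604 + 742 + 390 = 87736

87736


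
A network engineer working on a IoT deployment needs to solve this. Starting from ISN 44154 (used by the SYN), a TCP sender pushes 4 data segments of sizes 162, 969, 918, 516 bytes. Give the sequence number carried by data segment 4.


The SYN occupies sequence number ISN = 44154, so the first data byte is ISN + 1 = 44155.
SEQ of data segment i = (ISN + 1) + sum of payload sizes of segments 1..i-1.
Segment 1: SEQ = 44155, payload = 162 bytes
Segment 2: SEQ = 44317, payload = 969 bytes
Segment 3: SEQ = 45286, payload = 918 bytes
Segment 4: SEQ = 46204, payload = 516 bytes
SEQ of segment 4 = 44155 + 162 + 969 + 918 = 46204

46204


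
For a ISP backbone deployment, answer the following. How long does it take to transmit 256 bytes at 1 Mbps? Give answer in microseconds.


Given: packet = 256 bytes, bandwidth = 1 Mbps
Packet in bits = 256 * 8 = 2048 bits
Bandwidth = 1 * 10^6 = 1000000 bps
Time = 2048 / 1000000 seconds
Time in us = 2048 * 10^6 / 1000000 = 2048

2048


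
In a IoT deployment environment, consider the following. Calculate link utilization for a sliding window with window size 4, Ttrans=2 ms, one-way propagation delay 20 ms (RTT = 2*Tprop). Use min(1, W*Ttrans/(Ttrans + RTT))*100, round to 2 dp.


Given: W = 4, Ttrans = 2 ms, RTT = 40 ms (= 2 * Tprop, Tprop = 20 ms)
Cycle time = Ttrans + RTT = 2 + 40 = 42 ms (first packet sent until its ACK returns)
W * Ttrans = 4 * 2 = 8 ms of sending per cycle
W * Ttrans / (Ttrans + RTT) = 8 / 42 = 0.190476
U = min(1, 0.190476) = 0.190476
U% = 19.05%

19.05


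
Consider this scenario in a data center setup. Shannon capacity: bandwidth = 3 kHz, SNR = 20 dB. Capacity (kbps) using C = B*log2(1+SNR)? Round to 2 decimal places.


Given: B = 3 kHz, SNR = 20 dB
SNR linear = 10^(20/10) = 100
1 + SNR = 101
log2(101) = 6.6582114828
C = 3 * 1000 * 6.6582114828 = 19974.6344 bps
C = 19.974634 kbps -> 19.97 kbps (2 dp)

19.97


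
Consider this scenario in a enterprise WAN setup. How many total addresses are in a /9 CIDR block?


Given: CIDR prefix /9
Host bits = 32 - 9 = 23
Total addresses = 2^23 = 8388608

8388608


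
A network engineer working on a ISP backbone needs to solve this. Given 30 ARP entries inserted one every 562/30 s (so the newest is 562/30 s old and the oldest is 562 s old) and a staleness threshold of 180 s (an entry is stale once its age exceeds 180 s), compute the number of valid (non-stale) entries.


Ages are k * 562/30 s for k = 1..30 (spacing = 18.7333 s).
Entry k is valid iff k * 562/30 <= 180 iff k <= 30 * 180 / 562 = 9.6085
n_valid = floor(9.6085) = 9
(n_stale = 30 - 9 = 21)

9


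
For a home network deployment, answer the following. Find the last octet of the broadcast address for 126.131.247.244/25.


Given: IP = 126.131.247.244, prefix = /25
Host bits = 32 - 25 = 7
Network last octet = 244 AND mask = 128
Host part size = 2^7 - 1 = 127
Broadcast last octet = 128 OR 127 = 255

255


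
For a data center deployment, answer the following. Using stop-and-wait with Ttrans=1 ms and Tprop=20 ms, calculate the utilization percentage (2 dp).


Given: Ttrans = 1 ms, Tprop = 20 ms
RTT = 2 * Tprop = 2 * 20 = 40 ms
U = Ttrans / (Ttrans + RTT)
U = 1 / (1 + 40)
U = 1 / 41 = 0.02439
U% = 2.44%

2.44


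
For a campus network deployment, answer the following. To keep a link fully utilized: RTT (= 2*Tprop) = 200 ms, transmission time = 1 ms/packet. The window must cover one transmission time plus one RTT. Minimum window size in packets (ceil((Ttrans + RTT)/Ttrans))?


Given: Ttrans = 1 ms, RTT = 200 ms (= 2 * Tprop, Tprop = 100 ms)
Time until first ACK returns = Ttrans + RTT = 1 + 200 = 201 ms
Need W * Ttrans >= Ttrans + RTT  ->  W >= (Ttrans + RTT) / Ttrans
(Ttrans + RTT) / Ttrans = 201 / 1 = 201
W_min = ceil(201) = 201

201


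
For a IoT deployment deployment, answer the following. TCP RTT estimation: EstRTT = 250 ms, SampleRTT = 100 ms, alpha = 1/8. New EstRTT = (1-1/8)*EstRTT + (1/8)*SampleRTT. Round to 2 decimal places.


Given: EstRTT = 250 ms, SampleRTT = 100 ms, alpha = 1/8
New EstRTT = (1 - alpha) * EstRTT + alpha * SampleRTT
(7/8) * 250 = 218.75
(1/8) * 100 = 12.5
New EstRTT = 218.75 + 12.5 = 231.25 ms -> 231.25 ms (2 dp)

231.25


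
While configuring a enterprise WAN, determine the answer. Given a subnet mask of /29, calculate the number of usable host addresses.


Given: subnet mask /29
Host bits = 32 - 29 = 3
Total addresses = 2^3 = 8
Usable hosts = 8 - 2 (network + broadcast) = 6

6


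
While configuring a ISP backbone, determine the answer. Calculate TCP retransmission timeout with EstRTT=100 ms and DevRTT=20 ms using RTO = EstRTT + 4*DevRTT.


Given: EstRTT = 100 ms, DevRTT = 20 ms
Timeout = EstRTT + 4 * DevRTT
4 * DevRTT = 4 * 20 = 80
Timeout = 100 + 80 = 180 ms

180


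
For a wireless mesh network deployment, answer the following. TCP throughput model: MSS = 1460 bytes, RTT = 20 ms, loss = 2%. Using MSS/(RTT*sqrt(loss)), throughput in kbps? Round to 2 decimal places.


Given: MSS = 1460 bytes, RTT = 20 ms, loss = 2%
RTT in seconds = 20 / 1000 = 0.02
Loss rate = 2% = 0.02
sqrt(loss) = sqrt(0.02) = 0.141421356237
Throughput (bytes/s) = 1460 / (0.02 * 0.141421356237) = 516187.9503
Throughput (kbps) = 516187.9503 * 8 / 1000 = 4129.503602 -> 4129.50 kbps (2 dp)

4129.50


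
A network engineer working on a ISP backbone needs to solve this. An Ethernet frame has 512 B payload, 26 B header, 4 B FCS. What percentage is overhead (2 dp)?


Given: payload = 512 B, header = 26 B, trailer = 4 B
Overhead bytes = header + trailer = 26 + 4 = 30
Total frame = payload + overhead = 512 + 30 = 542
Overhead % = 30 / 542 * 100 = 5.5351% -> 5.54% (2 dp)

5.54


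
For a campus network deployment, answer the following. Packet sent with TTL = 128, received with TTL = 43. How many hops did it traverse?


Given: initial TTL = 128, received TTL = 43
Hops = initial TTL - received TTL
Hops = 128 - 43 = 85

85


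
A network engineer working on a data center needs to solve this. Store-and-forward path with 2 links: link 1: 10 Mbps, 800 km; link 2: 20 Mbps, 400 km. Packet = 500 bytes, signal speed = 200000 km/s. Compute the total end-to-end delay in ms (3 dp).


Packet = 500 bytes = 4000 bits. Store-and-forward: sum (t_trans + t_prop) per link.
Link 1: t_trans = 4000/(10*10^6) s = 0.4000 ms; t_prop = 800/200000 s = 4.0000 ms; subtotal = 4.4000 ms
Link 2: t_trans = 4000/(20*10^6) s = 0.2000 ms; t_prop = 400/200000 s = 2.0000 ms; subtotal = 2.2000 ms
End-to-end = 4.4000 + 2.2000 = 6.6000 ms -> 6.600 ms (3 dp)

6.600


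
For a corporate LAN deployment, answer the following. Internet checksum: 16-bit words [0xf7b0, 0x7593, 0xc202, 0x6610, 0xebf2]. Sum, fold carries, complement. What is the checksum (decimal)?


Given words: [0xf7b0, 0x7593, 0xc202, 0x6610, 0xebf2]
Step 1: Sum all words
Raw sum = 63408 + 30099 + 49666 + 26128 + 60402 = 229703
Step 2: Fold carry: (33095 + 3) = 33098
One's complement = ~33098 & 0xFFFF = 32437

32437


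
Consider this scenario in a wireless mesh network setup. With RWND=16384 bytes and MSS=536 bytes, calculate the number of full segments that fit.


Given: RWND = 16384 bytes, MSS = 536 bytes
Full segments = floor(RWND / MSS)
Full segments = floor(16384 / 536)
Full segments = floor(30.5672) = 30

30


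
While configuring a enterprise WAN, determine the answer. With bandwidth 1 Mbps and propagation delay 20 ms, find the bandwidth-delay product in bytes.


Given: bandwidth = 1 Mbps, delay = 20 ms
BDP in bits = 1 * 10^6 * 20 / 1000
BDP in bits = 20000
BDP in bytes = 20000 / 8 = 2500

2500


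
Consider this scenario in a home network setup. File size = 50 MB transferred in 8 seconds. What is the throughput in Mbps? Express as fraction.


Given: file = 50 MB, time = 8 s
File in Mb = 50 * 8 = 400 Mb
Throughput = 400 / 8 Mbps
Throughput = 50 Mbps

50


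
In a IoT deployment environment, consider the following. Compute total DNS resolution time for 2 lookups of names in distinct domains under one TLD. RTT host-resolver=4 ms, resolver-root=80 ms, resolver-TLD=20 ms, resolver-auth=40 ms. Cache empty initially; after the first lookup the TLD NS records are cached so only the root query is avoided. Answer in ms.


Lookup 1 (cold cache): local + root + TLD + auth = 4 + 80 + 20 + 40 = 144 ms
Lookups 2..2 (TLD NS cached -> skip root; new domain -> still ask TLD and auth): local + TLD + auth = 4 + 20 + 40 = 64 ms each
Remaining 1 lookups: 1 * 64 = 64 ms
Total = 144 + 64 = 208 ms

208


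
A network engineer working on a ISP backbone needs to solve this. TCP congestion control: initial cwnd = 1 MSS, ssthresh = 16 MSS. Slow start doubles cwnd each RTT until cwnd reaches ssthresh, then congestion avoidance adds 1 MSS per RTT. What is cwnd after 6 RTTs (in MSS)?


RTT 0: cwnd = 1 MSS (initial)
RTT 1: cwnd = 2 MSS (slow start, doubled)
RTT 2: cwnd = 4 MSS (slow start, doubled)
RTT 3: cwnd = 8 MSS (slow start, doubled)
RTT 4: cwnd = 16 MSS (slow start, doubled)
RTT 5: cwnd = 17 MSS (congestion avoidance, +1)
RTT 6: cwnd = 18 MSS (congestion avoidance, +1)

18


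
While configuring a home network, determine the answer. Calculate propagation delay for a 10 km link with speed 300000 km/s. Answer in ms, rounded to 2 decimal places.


Given: distance = 10 km, speed = 300000 km/s
Delay = distance / speed = 10 / 300000 seconds
Delay in ms = 10 * 1000 / 300000
Delay = 0.0333 ms
Rounded to 2 dp = 0.03 ms

0.03


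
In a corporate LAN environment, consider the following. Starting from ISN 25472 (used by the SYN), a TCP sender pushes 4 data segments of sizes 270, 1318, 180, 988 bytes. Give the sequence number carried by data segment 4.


The SYN occupies sequence number ISN = 25472, so the first data byte is ISN + 1 = 25473.
SEQ of data segment i = (ISN + 1) + sum of payload sizes of segments 1..i-1.
Segment 1: SEQ = 25473, payload = 270 bytes
Segment 2: SEQ = 25743, payload = 1318 bytes
Segment 3: SEQ = 27061, payload = 180 bytes
Segment 4: SEQ = 27241, payload = 988 bytes
SEQ of segment 4 = 25473 + 270 + 1318 + 180 = 27241

27241


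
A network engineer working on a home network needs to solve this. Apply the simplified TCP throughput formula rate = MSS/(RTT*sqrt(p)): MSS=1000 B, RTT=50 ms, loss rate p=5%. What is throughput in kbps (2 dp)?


Given: MSS = 1000 bytes, RTT = 50 ms, loss = 5%
RTT in seconds = 50 / 1000 = 0.05
Loss rate = 5% = 0.05
sqrt(loss) = sqrt(0.05) = 0.223606797750
Throughput (bytes/s) = 1000 / (0.05 * 0.223606797750) = 89442.7191
Throughput (kbps) = 89442.7191 * 8 / 1000 = 715.541753 -> 715.54 kbps (2 dp)

715.54


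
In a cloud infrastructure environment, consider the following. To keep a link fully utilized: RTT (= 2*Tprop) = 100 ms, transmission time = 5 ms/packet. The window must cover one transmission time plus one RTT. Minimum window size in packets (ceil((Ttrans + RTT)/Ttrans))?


Given: Ttrans = 5 ms, RTT = 100 ms (= 2 * Tprop, Tprop = 50 ms)
Time until first ACK returns = Ttrans + RTT = 5 + 100 = 105 ms
Need W * Ttrans >= Ttrans + RTT  ->  W >= (Ttrans + RTT) / Ttrans
(Ttrans + RTT) / Ttrans = 105 / 5 = 21
W_min = ceil(21) = 21

21


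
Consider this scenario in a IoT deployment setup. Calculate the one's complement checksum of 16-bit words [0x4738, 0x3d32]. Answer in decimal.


Given words: [0x4738, 0x3d32]
Step 1: Sum all words
Raw sum = 18232 + 15666 = 33898
One's complement = ~33898 & 0xFFFF = 31637

31637


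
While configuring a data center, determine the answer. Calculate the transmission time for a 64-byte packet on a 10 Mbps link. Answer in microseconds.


Given: packet = 64 bytes, bandwidth = 10 Mbps
Packet in bits = 64 * 8 = 512 bits
Bandwidth = 10 * 10^6 = 10000000 bps
Time = 512 / 10000000 seconds
Time in us = 512 * 10^6 / 10000000 = 51.2

51.2


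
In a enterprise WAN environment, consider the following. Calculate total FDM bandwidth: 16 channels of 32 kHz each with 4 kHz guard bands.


Given: 16 channels, 32 kHz each, guard = 4 kHz
Channel bandwidth = 16 * 32 = 512 kHz
Guard bands = 15 gaps * 4 kHz = 60 kHz
Total = 512 + 60 = 572 kHz

572


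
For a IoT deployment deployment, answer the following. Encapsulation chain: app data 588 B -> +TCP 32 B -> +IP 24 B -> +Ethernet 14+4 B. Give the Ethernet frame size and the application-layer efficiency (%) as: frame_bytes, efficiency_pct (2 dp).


TCP segment = 588 + 32 = 620 B
IP packet = 620 + 24 = 644 B
Ethernet frame = 644 + 14 + 4 = 662 B
Efficiency = app / frame = 588 / 662 = 0.888218 = 88.8218% -> 88.82% (2 dp)

662, 88.82


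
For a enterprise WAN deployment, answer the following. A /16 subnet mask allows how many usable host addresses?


Given: subnet mask /16
Host bits = 32 - 16 = 16
Total addresses = 2^16 = 65536
Usable hosts = 65536 - 2 (network + broadcast) = 65534

65534


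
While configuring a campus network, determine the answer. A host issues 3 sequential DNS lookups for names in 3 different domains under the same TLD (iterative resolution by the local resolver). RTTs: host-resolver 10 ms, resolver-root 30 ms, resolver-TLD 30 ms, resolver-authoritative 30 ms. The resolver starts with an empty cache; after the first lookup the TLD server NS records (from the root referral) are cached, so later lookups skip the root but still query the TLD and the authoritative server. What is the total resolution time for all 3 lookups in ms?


Lookup 1 (cold cache): local + root + TLD + auth = 10 + 30 + 30 + 30 = 100 ms
Lookups 2..3 (TLD NS cached -> skip root; new domain -> still ask TLD and auth): local + TLD + auth = 10 + 30 + 30 = 70 ms each
Remaining 2 lookups: 2 * 70 = 140 ms
Total = 100 + 140 = 240 ms

240


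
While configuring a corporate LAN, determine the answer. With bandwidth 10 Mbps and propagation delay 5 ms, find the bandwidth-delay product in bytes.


Given: bandwidth = 10 Mbps, delay = 5 ms
BDP in bits = 10 * 10^6 * 5 / 1000
BDP in bits = 50000
BDP in bytes = 50000 / 8 = 6250

6250


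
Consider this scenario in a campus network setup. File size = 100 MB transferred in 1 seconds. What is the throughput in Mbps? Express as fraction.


Given: file = 100 MB, time = 1 s
File in Mb = 100 * 8 = 800 Mb
Throughput = 800 / 1 Mbps
Throughput = 800 Mbps

800


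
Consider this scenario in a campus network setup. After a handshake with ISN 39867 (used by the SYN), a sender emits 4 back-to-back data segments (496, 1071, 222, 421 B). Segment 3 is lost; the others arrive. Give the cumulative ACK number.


SYN uses sequence number 39867; first data byte = ISN + 1 = 39868.
Segment 1: SEQ = 39868, len = 496 B, covers [39868, 40363]
Segment 2: SEQ = 40364, len = 1071 B, covers [40364, 41434]
Segment 3: SEQ = 41435, len = 222 B, covers [41435, 41656] [LOST]
Segment 4: SEQ = 41657, len = 421 B, covers [41657, 42077]
In-order data received: bytes [39868, 41434] (segments 1..2).
Segment 3 missing -> gap begins at byte 41435; later segments buffered out of order.
Cumulative ACK = next expected in-order byte = 39868 + 496 + 1071 = 41435

41435


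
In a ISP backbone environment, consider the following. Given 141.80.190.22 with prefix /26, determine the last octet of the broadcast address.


Given: IP = 141.80.190.22, prefix = /26
Host bits = 32 - 26 = 6
Network last octet = 22 AND mask = 0
Host part size = 2^6 - 1 = 63
Broadcast last octet = 0 OR 63 = 63

63


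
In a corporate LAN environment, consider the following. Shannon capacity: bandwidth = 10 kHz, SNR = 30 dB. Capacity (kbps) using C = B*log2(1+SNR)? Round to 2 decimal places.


Given: B = 10 kHz, SNR = 30 dB
SNR linear = 10^(30/10) = 1000
1 + SNR = 1001
log2(1001) = 9.9672262588
C = 10 * 1000 * 9.9672262588 = 99672.2626 bps
C = 99.672263 kbps -> 99.67 kbps (2 dp)

99.67


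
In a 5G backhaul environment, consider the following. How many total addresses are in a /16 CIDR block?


Given: CIDR prefix /16
Host bits = 32 - 16 = 16
Total addresses = 2^16 = 65536

65536


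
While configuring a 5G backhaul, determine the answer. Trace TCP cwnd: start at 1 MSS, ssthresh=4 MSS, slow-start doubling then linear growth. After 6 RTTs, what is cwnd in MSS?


RTT 0: cwnd = 1 MSS (initial)
RTT 1: cwnd = 2 MSS (slow start, doubled)
RTT 2: cwnd = 4 MSS (slow start, doubled)
RTT 3: cwnd = 5 MSS (congestion avoidance, +1)
RTT 4: cwnd = 6 MSS (congestion avoidance, +1)
RTT 5: cwnd = 7 MSS (congestion avoidance, +1)
RTT 6: cwnd = 8 MSS (congestion avoidance, +1)

8


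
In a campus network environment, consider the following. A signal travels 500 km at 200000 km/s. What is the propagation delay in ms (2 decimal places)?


Given: distance = 500 km, speed = 200000 km/s
Delay = distance / speed = 500 / 200000 seconds
Delay in ms = 500 * 1000 / 200000
Delay = 2.5000 ms
Rounded to 2 dp = 2.50 ms

2.50


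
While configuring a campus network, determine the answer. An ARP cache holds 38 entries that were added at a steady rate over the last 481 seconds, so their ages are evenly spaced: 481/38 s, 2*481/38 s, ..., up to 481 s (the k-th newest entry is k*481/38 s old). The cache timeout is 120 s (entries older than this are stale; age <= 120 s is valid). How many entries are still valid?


Ages are k * 481/38 s for k = 1..38 (spacing = 12.6579 s).
Entry k is valid iff k * 481/38 <= 120 iff k <= 38 * 120 / 481 = 9.4802
n_valid = floor(9.4802) = 9
(n_stale = 38 - 9 = 29)

9


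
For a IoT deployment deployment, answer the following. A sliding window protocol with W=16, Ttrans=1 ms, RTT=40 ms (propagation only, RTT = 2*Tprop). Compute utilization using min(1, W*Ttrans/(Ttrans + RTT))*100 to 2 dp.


Given: W = 16, Ttrans = 1 ms, RTT = 40 ms (= 2 * Tprop, Tprop = 20 ms)
Cycle time = Ttrans + RTT = 1 + 40 = 41 ms (first packet sent until its ACK returns)
W * Ttrans = 16 * 1 = 16 ms of sending per cycle
W * Ttrans / (Ttrans + RTT) = 16 / 41 = 0.390244
U = min(1, 0.390244) = 0.390244
U% = 39.02%

39.02


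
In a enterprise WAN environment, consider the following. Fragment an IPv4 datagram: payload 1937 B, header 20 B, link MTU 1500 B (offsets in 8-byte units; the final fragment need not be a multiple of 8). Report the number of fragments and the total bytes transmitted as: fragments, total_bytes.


Max data per non-final fragment = floor((MTU - header)/8)*8 = floor((1500 - 20)/8)*8 = floor(1480/8)*8 = 1480 B
Final fragment needs no 8-byte alignment: it can carry up to MTU - header = 1480 B
Non-final fragments needed = ceil((payload - 1480) / 1480) = ceil(457/1480) = ceil(0.3088) = 1
Number of fragments = 1 + 1 = 2
Fragment sizes (data): 1 * 1480 B + 457 B (last, 457 <= 1480 OK)
Total bytes sent = payload + n_frags * header = 1937 + 2*20 = 1937 + 40 = 1977 B

2, 1977


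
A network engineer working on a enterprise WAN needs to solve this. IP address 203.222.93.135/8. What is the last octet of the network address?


Given: IP = 203.222.93.135, prefix = /8
Subnet mask = 255.0.0.0
Last octet of IP: 135
Last octet of mask: 0
Network last octet = 135 AND 0 = 0

0


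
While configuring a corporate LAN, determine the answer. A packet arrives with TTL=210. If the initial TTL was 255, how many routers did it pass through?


Given: initial TTL = 255, received TTL = 210
Hops = initial TTL - received TTL
Hops = 255 - 210 = 45

45


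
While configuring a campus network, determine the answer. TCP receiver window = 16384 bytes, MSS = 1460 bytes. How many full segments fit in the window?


Given: RWND = 16384 bytes, MSS = 1460 bytes
Full segments = floor(RWND / MSS)
Full segments = floor(16384 / 1460)
Full segments = floor(11.2219) = 11

11


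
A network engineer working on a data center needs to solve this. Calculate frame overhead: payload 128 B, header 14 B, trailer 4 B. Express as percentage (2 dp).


Given: payload = 128 B, header = 14 B, trailer = 4 B
Overhead bytes = header + trailer = 14 + 4 = 18
Total frame = payload + overhead = 128 + 18 = 146
Overhead % = 18 / 146 * 100 = 12.3288% -> 12.33% (2 dp)

12.33


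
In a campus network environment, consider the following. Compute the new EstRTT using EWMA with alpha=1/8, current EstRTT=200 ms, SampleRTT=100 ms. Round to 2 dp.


Given: EstRTT = 200 ms, SampleRTT = 100 ms, alpha = 1/8
New EstRTT = (1 - alpha) * EstRTT + alpha * SampleRTT
(7/8) * 200 = 175
(1/8) * 100 = 12.5
New EstRTT = 175 + 12.5 = 187.5 ms -> 187.50 ms (2 dp)

187.50


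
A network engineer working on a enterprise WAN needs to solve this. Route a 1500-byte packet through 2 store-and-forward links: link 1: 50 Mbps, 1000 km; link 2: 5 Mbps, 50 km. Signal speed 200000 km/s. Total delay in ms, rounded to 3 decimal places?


Packet = 1500 bytes = 12000 bits. Store-and-forward: sum (t_trans + t_prop) per link.
Link 1: t_trans = 12000/(50*10^6) s = 0.2400 ms; t_prop = 1000/200000 s = 5.0000 ms; subtotal = 5.2400 ms
Link 2: t_trans = 12000/(5*10^6) s = 2.4000 ms; t_prop = 50/200000 s = 0.2500 ms; subtotal = 2.6500 ms
End-to-end = 5.2400 + 2.6500 = 7.8900 ms -> 7.890 ms (3 dp)

7.890


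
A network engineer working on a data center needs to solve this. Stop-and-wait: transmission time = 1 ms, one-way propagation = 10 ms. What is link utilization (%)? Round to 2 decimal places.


Given: Ttrans = 1 ms, Tprop = 10 ms
RTT = 2 * Tprop = 2 * 10 = 20 ms
U = Ttrans / (Ttrans + RTT)
U = 1 / (1 + 20)
U = 1 / 21 = 0.047619
U% = 4.76%

4.76


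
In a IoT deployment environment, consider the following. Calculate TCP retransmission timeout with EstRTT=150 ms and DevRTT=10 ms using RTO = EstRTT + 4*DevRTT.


Given: EstRTT = 150 ms, DevRTT = 10 ms
Timeout = EstRTT + 4 * DevRTT
4 * DevRTT = 4 * 10 = 40
Timeout = 150 + 40 = 190 ms

190


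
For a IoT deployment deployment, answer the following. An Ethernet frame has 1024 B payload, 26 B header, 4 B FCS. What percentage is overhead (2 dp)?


Given: payload = 1024 B, header = 26 B, trailer = 4 B
Overhead bytes = header + trailer = 26 + 4 = 30
Total frame = payload + overhead = 1024 + 30 = 1054
Overhead % = 30 / 1054 * 100 = 2.8463% -> 2.85% (2 dp)

2.85


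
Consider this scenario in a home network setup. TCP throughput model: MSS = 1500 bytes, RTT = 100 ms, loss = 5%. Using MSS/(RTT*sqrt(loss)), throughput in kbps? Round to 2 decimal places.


Given: MSS = 1500 bytes, RTT = 100 ms, loss = 5%
RTT in seconds = 100 / 1000 = 0.1
Loss rate = 5% = 0.05
sqrt(loss) = sqrt(0.05) = 0.223606797750
Throughput (bytes/s) = 1500 / (0.1 * 0.223606797750) = 67082.0393
Throughput (kbps) = 67082.0393 * 8 / 1000 = 536.656315 -> 536.66 kbps (2 dp)

536.66


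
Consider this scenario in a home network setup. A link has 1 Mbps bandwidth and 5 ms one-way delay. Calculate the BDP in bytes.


Given: bandwidth = 1 Mbps, delay = 5 ms
BDP in bits = 1 * 10^6 * 5 / 1000
BDP in bits = 5000
BDP in bytes = 5000 / 8 = 625

625


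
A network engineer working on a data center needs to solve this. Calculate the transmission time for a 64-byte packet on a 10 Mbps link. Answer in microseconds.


Given: packet = 64 bytes, bandwidth = 10 Mbps
Packet in bits = 64 * 8 = 512 bits
Bandwidth = 10 * 10^6 = 10000000 bps
Time = 512 / 10000000 seconds
Time in us = 512 * 10^6 / 10000000 = 51.2

51.2


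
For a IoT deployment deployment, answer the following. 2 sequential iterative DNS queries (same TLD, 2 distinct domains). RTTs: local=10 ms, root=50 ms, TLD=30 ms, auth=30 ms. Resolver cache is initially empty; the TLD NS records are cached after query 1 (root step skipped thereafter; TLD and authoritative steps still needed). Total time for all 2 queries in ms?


Lookup 1 (cold cache): local + root + TLD + auth = 10 + 50 + 30 + 30 = 120 ms
Lookups 2..2 (TLD NS cached -> skip root; new domain -> still ask TLD and auth): local + TLD + auth = 10 + 30 + 30 = 70 ms each
Remaining 1 lookups: 1 * 70 = 70 ms
Total = 120 + 70 = 190 ms

190


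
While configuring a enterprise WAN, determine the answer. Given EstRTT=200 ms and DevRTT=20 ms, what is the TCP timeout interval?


Given: EstRTT = 200 ms, DevRTT = 20 ms
Timeout = EstRTT + 4 * DevRTT
4 * DevRTT = 4 * 20 = 80
Timeout = 200 + 80 = 280 ms

280


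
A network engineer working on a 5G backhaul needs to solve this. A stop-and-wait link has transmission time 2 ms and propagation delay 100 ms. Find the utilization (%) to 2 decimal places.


Given: Ttrans = 2 ms, Tprop = 100 ms
RTT = 2 * Tprop = 2 * 100 = 200 ms
U = Ttrans / (Ttrans + RTT)
U = 2 / (2 + 200)
U = 2 / 202 = 0.009901
U% = 0.99%

0.99


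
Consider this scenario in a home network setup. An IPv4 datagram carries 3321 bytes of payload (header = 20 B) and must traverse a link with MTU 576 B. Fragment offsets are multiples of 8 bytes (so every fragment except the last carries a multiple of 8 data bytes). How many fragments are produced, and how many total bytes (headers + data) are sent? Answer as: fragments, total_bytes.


Max data per non-final fragment = floor((MTU - header)/8)*8 = floor((576 - 20)/8)*8 = floor(556/8)*8 = 552 B
Final fragment needs no 8-byte alignment: it can carry up to MTU - header = 556 B
Non-final fragments needed = ceil((payload - 556) / 552) = ceil(2765/552) = ceil(5.0091) = 6
Number of fragments = 6 + 1 = 7
Fragment sizes (data): 6 * 552 B + 9 B (last, 9 <= 556 OK)
Total bytes sent = payload + n_frags * header = 3321 + 7*20 = 3321 + 140 = 3461 B

7, 3461


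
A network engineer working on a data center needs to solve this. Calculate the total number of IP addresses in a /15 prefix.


Given: CIDR prefix /15
Host bits = 32 - 15 = 17
Total addresses = 2^17 = 131072

131072
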